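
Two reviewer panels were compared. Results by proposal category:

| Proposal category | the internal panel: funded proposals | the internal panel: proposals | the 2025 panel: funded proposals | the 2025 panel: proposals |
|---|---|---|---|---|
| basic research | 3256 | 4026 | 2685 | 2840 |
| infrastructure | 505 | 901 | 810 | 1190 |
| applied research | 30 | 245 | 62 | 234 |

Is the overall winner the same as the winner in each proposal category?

Yes

Basic research: the internal panel 3256/4026 = 80.9%, the 2025 panel 2685/2840 = 94.5% → the 2025 panel
Infrastructure: the internal panel 505/901 = 56.0%, the 2025 panel 810/1190 = 68.1% → the 2025 panel
Applied research: the internal panel 30/245 = 12.2%, the 2025 panel 62/234 = 26.5% → the 2025 panel
Overall: the internal panel 3791/5172 = 73.3%, the 2025 panel 3557/4264 = 83.4% → the 2025 panel
The 2025 panel wins overall and in every proposal group — no reversal.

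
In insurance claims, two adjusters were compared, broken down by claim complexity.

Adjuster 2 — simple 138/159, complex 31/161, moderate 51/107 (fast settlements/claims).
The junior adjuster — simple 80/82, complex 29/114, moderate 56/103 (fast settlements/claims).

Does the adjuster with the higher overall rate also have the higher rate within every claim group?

Simple: Adjuster 2 138/159 = 86.8%, the junior adjuster 80/82 = 97.6% → the junior adjuster
Complex: Adjuster 2 31/161 = 19.3%, the junior adjuster 29/114 = 25.4% → the junior adjuster
Moderate: Adjuster 2 51/107 = 47.7%, the junior adjuster 56/103 = 54.4% → the junior adjuster
Overall: Adjuster 2 220/427 = 51.5%, the junior adjuster 165/299 = 55.2% → the junior adjuster
The junior adjuster wins overall and in every claim group — no reversal.

Yes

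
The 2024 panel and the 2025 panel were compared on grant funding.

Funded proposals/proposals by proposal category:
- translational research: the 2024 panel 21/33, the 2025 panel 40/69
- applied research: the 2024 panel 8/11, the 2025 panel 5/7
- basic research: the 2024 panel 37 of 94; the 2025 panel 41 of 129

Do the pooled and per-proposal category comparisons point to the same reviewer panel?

Yes

Translational research: the 2024 panel 21/33 = 63.6%, the 2025 panel 40/69 = 58.0% → the 2024 panel
Applied research: the 2024 panel 8/11 = 72.7%, the 2025 panel 5/7 = 71.4% → the 2024 panel
Basic research: the 2024 panel 37/94 = 39.4%, the 2025 panel 41/129 = 31.8% → the 2024 panel
Overall: the 2024 panel 66/138 = 47.8%, the 2025 panel 86/205 = 42.0% → the 2024 panel
The 2024 panel wins overall and in every proposal group — no reversal.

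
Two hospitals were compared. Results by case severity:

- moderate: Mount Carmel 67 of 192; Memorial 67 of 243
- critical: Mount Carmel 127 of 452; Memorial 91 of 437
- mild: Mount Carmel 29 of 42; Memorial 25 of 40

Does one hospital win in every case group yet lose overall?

Moderate: Mount Carmel 67/192 = 34.9%, Memorial 67/243 = 27.6% → Mount Carmel
Critical: Mount Carmel 127/452 = 28.1%, Memorial 91/437 = 20.8% → Mount Carmel
Mild: Mount Carmel 29/42 = 69.0%, Memorial 25/40 = 62.5% → Mount Carmel
Overall: Mount Carmel 223/686 = 32.5%, Memorial 183/720 = 25.4% → Mount Carmel
Mount Carmel wins overall and in every case group — no reversal.

No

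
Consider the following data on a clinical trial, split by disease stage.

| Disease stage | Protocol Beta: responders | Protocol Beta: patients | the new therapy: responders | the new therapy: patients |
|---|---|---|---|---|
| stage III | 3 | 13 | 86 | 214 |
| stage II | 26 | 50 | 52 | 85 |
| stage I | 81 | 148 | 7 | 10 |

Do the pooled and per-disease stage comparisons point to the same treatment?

No

Stage III: Protocol Beta 3/13 = 23.1%, the new therapy 86/214 = 40.2% → the new therapy
Stage II: Protocol Beta 26/50 = 52.0%, the new therapy 52/85 = 61.2% → the new therapy
Stage I: Protocol Beta 81/148 = 54.7%, the new therapy 7/10 = 70.0% → the new therapy
Overall: Protocol Beta 110/211 = 52.1%, the new therapy 145/309 = 46.9% → Protocol Beta
The new therapy wins each disease group but Protocol Beta wins overall — the comparison reverses. The new therapy's patients skew toward stage III, which has a lower base rate.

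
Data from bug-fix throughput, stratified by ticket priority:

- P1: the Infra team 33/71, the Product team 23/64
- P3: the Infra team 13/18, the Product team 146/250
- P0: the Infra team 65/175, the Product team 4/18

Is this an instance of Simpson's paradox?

Yes

P1: the Infra team 33/71 = 46.5%, the Product team 23/64 = 35.9% → the Infra team
P3: the Infra team 13/18 = 72.2%, the Product team 146/250 = 58.4% → the Infra team
P0: the Infra team 65/175 = 37.1%, the Product team 4/18 = 22.2% → the Infra team
Overall: the Infra team 111/264 = 42.0%, the Product team 173/332 = 52.1% → the Product team
The Infra team wins each ticket group but the Product team wins overall — the comparison reverses. The Infra team's tickets skew toward P0, which has a lower base rate.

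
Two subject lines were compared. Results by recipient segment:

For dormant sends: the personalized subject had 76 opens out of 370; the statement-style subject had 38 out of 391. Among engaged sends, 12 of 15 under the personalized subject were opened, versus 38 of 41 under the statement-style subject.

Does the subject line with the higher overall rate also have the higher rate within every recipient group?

Dormant: the personalized subject 76/370 = 20.5%, the statement-style subject 38/391 = 9.7% → the personalized subject
Engaged: the personalized subject 12/15 = 80.0%, the statement-style subject 38/41 = 92.7% → the statement-style subject
Overall: the personalized subject 88/385 = 22.9%, the statement-style subject 76/432 = 17.6% → the personalized subject
Neither sweeps: the personalized subject wins 1 of 2 groups, the statement-style subject wins 1. The personalized subject wins overall but not every group — no Simpson reversal.

No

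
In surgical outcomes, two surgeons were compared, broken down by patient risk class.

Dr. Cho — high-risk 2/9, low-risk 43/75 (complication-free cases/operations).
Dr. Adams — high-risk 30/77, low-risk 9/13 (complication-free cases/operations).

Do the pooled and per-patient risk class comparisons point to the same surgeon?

No

High-risk: Dr. Cho 2/9 = 22.2%, Dr. Adams 30/77 = 39.0% → Dr. Adams
Low-risk: Dr. Cho 43/75 = 57.3%, Dr. Adams 9/13 = 69.2% → Dr. Adams
Overall: Dr. Cho 45/84 = 53.6%, Dr. Adams 39/90 = 43.3% → Dr. Cho
Dr. Adams wins each patient risk group but Dr. Cho wins overall — the comparison reverses. Dr. Adams's operations skew toward high-risk, which has a lower base rate.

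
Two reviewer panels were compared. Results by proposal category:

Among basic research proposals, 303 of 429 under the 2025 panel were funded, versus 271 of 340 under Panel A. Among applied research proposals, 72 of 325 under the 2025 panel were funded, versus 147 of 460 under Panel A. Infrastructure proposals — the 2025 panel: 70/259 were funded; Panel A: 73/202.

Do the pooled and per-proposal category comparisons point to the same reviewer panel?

Yes

Basic research: the 2025 panel 303/429 = 70.6%, Panel A 271/340 = 79.7% → Panel A
Applied research: the 2025 panel 72/325 = 22.2%, Panel A 147/460 = 32.0% → Panel A
Infrastructure: the 2025 panel 70/259 = 27.0%, Panel A 73/202 = 36.1% → Panel A
Overall: the 2025 panel 445/1013 = 43.9%, Panel A 491/1002 = 49.0% → Panel A
Panel A wins overall and in every proposal group — no reversal.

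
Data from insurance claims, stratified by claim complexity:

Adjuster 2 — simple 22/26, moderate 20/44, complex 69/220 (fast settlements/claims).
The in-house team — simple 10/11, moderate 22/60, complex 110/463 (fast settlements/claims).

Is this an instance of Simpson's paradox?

Simple: Adjuster 2 22/26 = 84.6%, the in-house team 10/11 = 90.9% → the in-house team
Moderate: Adjuster 2 20/44 = 45.5%, the in-house team 22/60 = 36.7% → Adjuster 2
Complex: Adjuster 2 69/220 = 31.4%, the in-house team 110/463 = 23.8% → Adjuster 2
Overall: Adjuster 2 111/290 = 38.3%, the in-house team 142/534 = 26.6% → Adjuster 2
Neither sweeps: Adjuster 2 wins 2 of 3 groups, the in-house team wins 1. Adjuster 2 wins overall but not every group — no Simpson reversal.

No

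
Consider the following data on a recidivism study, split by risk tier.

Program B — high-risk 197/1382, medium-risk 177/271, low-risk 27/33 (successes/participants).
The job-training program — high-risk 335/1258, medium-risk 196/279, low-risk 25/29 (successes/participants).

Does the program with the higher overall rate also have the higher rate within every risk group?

High-risk: Program B 197/1382 = 14.3%, the job-training program 335/1258 = 26.6% → the job-training program
Medium-risk: Program B 177/271 = 65.3%, the job-training program 196/279 = 70.3% → the job-training program
Low-risk: Program B 27/33 = 81.8%, the job-training program 25/29 = 86.2% → the job-training program
Overall: Program B 401/1686 = 23.8%, the job-training program 556/1566 = 35.5% → the job-training program
The job-training program wins overall and in every risk group — no reversal.

Yes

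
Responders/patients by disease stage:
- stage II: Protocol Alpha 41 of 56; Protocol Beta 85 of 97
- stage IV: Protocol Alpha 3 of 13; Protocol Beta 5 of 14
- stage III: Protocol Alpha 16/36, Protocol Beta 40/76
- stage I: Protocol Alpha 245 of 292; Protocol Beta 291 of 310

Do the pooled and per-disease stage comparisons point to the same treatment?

Yes

Stage II: Protocol Alpha 41/56 = 73.2%, Protocol Beta 85/97 = 87.6% → Protocol Beta
Stage IV: Protocol Alpha 3/13 = 23.1%, Protocol Beta 5/14 = 35.7% → Protocol Beta
Stage III: Protocol Alpha 16/36 = 44.4%, Protocol Beta 40/76 = 52.6% → Protocol Beta
Stage I: Protocol Alpha 245/292 = 83.9%, Protocol Beta 291/310 = 93.9% → Protocol Beta
Overall: Protocol Alpha 305/397 = 76.8%, Protocol Beta 421/497 = 84.7% → Protocol Beta
Protocol Beta wins overall and in every disease group — no reversal.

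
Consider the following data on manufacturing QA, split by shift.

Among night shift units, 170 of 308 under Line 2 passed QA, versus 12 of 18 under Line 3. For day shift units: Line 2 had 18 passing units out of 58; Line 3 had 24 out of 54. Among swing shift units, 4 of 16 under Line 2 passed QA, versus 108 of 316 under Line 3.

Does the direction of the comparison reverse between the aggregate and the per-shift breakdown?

Yes

Night shift: Line 2 170/308 = 55.2%, Line 3 12/18 = 66.7% → Line 3
Day shift: Line 2 18/58 = 31.0%, Line 3 24/54 = 44.4% → Line 3
Swing shift: Line 2 4/16 = 25.0%, Line 3 108/316 = 34.2% → Line 3
Overall: Line 2 192/382 = 50.3%, Line 3 144/388 = 37.1% → Line 2
Line 3 wins each shift group but Line 2 wins overall — the comparison reverses. Line 3's units skew toward swing shift, which has a lower base rate.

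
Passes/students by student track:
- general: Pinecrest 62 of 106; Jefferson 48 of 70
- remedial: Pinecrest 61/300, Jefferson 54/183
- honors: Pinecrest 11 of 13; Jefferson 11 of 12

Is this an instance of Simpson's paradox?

General: Pinecrest 62/106 = 58.5%, Jefferson 48/70 = 68.6% → Jefferson
Remedial: Pinecrest 61/300 = 20.3%, Jefferson 54/183 = 29.5% → Jefferson
Honors: Pinecrest 11/13 = 84.6%, Jefferson 11/12 = 91.7% → Jefferson
Overall: Pinecrest 134/419 = 32.0%, Jefferson 113/265 = 42.6% → Jefferson
Jefferson wins overall and in every student group — no reversal.

No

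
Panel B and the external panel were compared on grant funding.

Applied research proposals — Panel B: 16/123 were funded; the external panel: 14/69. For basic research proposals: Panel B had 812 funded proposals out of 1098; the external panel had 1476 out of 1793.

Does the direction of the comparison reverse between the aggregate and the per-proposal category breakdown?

No

Applied research: Panel B 16/123 = 13.0%, the external panel 14/69 = 20.3% → the external panel
Basic research: Panel B 812/1098 = 74.0%, the external panel 1476/1793 = 82.3% → the external panel
Overall: Panel B 828/1221 = 67.8%, the external panel 1490/1862 = 80.0% → the external panel
The external panel wins overall and in every proposal group — no reversal.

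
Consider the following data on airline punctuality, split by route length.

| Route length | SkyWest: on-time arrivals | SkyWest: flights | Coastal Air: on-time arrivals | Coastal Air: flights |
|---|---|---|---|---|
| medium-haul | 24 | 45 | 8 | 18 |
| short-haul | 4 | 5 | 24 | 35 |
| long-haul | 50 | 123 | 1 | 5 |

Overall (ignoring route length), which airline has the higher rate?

Medium-haul: SkyWest 24/45 = 53.3%, Coastal Air 8/18 = 44.4% → SkyWest
Short-haul: SkyWest 4/5 = 80.0%, Coastal Air 24/35 = 68.6% → SkyWest
Long-haul: SkyWest 50/123 = 40.7%, Coastal Air 1/5 = 20.0% → SkyWest
Overall: SkyWest 78/173 = 45.1%, Coastal Air 33/58 = 56.9% → Coastal Air
(SkyWest wins every route group but Coastal Air wins overall — SkyWest's flights skew toward the low-rate long-haul group.)

Coastal Air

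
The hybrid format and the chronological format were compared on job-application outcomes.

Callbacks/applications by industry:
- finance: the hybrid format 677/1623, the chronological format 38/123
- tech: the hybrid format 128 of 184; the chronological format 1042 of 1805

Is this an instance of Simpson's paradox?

Yes

Finance: the hybrid format 677/1623 = 41.7%, the chronological format 38/123 = 30.9% → the hybrid format
Tech: the hybrid format 128/184 = 69.6%, the chronological format 1042/1805 = 57.7% → the hybrid format
Overall: the hybrid format 805/1807 = 44.5%, the chronological format 1080/1928 = 56.0% → the chronological format
The hybrid format wins each industry group but the chronological format wins overall — the comparison reverses. The hybrid format's applications skew toward finance, which has a lower base rate.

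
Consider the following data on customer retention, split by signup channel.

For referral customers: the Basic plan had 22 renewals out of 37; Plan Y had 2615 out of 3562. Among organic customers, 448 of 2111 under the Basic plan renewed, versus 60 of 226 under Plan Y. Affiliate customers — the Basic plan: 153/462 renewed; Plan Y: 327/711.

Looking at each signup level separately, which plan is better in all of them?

Referral: the Basic plan 22/37 = 59.5%, Plan Y 2615/3562 = 73.4% → Plan Y
Organic: the Basic plan 448/2111 = 21.2%, Plan Y 60/226 = 26.5% → Plan Y
Affiliate: the Basic plan 153/462 = 33.1%, Plan Y 327/711 = 46.0% → Plan Y
Plan Y has the higher rate in all 3 groups.

Plan Y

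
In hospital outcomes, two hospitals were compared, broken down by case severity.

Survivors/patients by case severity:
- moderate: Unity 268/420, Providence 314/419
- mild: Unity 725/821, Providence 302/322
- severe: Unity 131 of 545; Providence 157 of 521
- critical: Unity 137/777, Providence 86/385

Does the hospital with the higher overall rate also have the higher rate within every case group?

Moderate: Unity 268/420 = 63.8%, Providence 314/419 = 74.9% → Providence
Mild: Unity 725/821 = 88.3%, Providence 302/322 = 93.8% → Providence
Severe: Unity 131/545 = 24.0%, Providence 157/521 = 30.1% → Providence
Critical: Unity 137/777 = 17.6%, Providence 86/385 = 22.3% → Providence
Overall: Unity 1261/2563 = 49.2%, Providence 859/1647 = 52.2% → Providence
Providence wins overall and in every case group — no reversal.

Yes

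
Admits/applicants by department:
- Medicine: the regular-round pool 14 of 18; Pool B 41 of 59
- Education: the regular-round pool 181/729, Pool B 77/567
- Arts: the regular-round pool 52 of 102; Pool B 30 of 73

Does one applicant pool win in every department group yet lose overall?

Medicine: the regular-round pool 14/18 = 77.8%, Pool B 41/59 = 69.5% → the regular-round pool
Education: the regular-round pool 181/729 = 24.8%, Pool B 77/567 = 13.6% → the regular-round pool
Arts: the regular-round pool 52/102 = 51.0%, Pool B 30/73 = 41.1% → the regular-round pool
Overall: the regular-round pool 247/849 = 29.1%, Pool B 148/699 = 21.2% → the regular-round pool
The regular-round pool wins overall and in every department group — no reversal.

No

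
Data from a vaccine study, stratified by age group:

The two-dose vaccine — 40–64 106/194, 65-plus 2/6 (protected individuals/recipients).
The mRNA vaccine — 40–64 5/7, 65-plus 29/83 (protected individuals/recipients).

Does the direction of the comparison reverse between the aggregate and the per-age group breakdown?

Yes

40–64: the two-dose vaccine 106/194 = 54.6%, the mRNA vaccine 5/7 = 71.4% → the mRNA vaccine
65-plus: the two-dose vaccine 2/6 = 33.3%, the mRNA vaccine 29/83 = 34.9% → the mRNA vaccine
Overall: the two-dose vaccine 108/200 = 54.0%, the mRNA vaccine 34/90 = 37.8% → the two-dose vaccine
The mRNA vaccine wins each age group but the two-dose vaccine wins overall — the comparison reverses. The mRNA vaccine's recipients skew toward 65-plus, which has a lower base rate.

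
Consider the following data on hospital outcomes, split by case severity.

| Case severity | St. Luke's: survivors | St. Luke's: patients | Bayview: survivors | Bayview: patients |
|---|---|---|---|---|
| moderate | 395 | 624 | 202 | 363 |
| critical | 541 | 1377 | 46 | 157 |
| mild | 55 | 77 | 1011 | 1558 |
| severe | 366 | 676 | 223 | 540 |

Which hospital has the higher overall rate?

Bayview

Moderate: St. Luke's 395/624 = 63.3%, Bayview 202/363 = 55.6% → St. Luke's
Critical: St. Luke's 541/1377 = 39.3%, Bayview 46/157 = 29.3% → St. Luke's
Mild: St. Luke's 55/77 = 71.4%, Bayview 1011/1558 = 64.9% → St. Luke's
Severe: St. Luke's 366/676 = 54.1%, Bayview 223/540 = 41.3% → St. Luke's
Overall: St. Luke's 1357/2754 = 49.3%, Bayview 1482/2618 = 56.6% → Bayview
(St. Luke's wins every case group but Bayview wins overall — St. Luke's's patients skew toward the low-rate critical group.)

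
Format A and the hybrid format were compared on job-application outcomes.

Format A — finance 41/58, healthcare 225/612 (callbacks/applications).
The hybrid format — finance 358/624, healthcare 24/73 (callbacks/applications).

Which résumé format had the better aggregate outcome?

the hybrid format

Finance: Format A 41/58 = 70.7%, the hybrid format 358/624 = 57.4% → Format A
Healthcare: Format A 225/612 = 36.8%, the hybrid format 24/73 = 32.9% → Format A
Overall: Format A 266/670 = 39.7%, the hybrid format 382/697 = 54.8% → the hybrid format
(Format A wins every industry group but the hybrid format wins overall — Format A's applications skew toward the low-rate healthcare group.)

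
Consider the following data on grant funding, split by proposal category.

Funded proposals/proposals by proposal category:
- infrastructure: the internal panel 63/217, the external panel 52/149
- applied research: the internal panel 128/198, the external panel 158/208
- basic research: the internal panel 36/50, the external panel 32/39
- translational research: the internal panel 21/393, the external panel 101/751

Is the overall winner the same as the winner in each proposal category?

Infrastructure: the internal panel 63/217 = 29.0%, the external panel 52/149 = 34.9% → the external panel
Applied research: the internal panel 128/198 = 64.6%, the external panel 158/208 = 76.0% → the external panel
Basic research: the internal panel 36/50 = 72.0%, the external panel 32/39 = 82.1% → the external panel
Translational research: the internal panel 21/393 = 5.3%, the external panel 101/751 = 13.4% → the external panel
Overall: the internal panel 248/858 = 28.9%, the external panel 343/1147 = 29.9% → the external panel
The external panel wins overall and in every proposal group — no reversal.

Yes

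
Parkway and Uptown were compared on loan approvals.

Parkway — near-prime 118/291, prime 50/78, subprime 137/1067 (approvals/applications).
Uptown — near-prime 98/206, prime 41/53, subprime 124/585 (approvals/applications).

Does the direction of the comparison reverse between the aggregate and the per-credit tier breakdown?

Near-prime: Parkway 118/291 = 40.5%, Uptown 98/206 = 47.6% → Uptown
Prime: Parkway 50/78 = 64.1%, Uptown 41/53 = 77.4% → Uptown
Subprime: Parkway 137/1067 = 12.8%, Uptown 124/585 = 21.2% → Uptown
Overall: Parkway 305/1436 = 21.2%, Uptown 263/844 = 31.2% → Uptown
Uptown wins overall and in every credit group — no reversal.

No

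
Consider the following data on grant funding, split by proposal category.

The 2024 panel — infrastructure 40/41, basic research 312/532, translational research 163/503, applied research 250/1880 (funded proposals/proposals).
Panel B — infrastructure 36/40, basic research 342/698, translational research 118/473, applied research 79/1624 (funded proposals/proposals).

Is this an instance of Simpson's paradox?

Infrastructure: the 2024 panel 40/41 = 97.6%, Panel B 36/40 = 90.0% → the 2024 panel
Basic research: the 2024 panel 312/532 = 58.6%, Panel B 342/698 = 49.0% → the 2024 panel
Translational research: the 2024 panel 163/503 = 32.4%, Panel B 118/473 = 24.9% → the 2024 panel
Applied research: the 2024 panel 250/1880 = 13.3%, Panel B 79/1624 = 4.9% → the 2024 panel
Overall: the 2024 panel 765/2956 = 25.9%, Panel B 575/2835 = 20.3% → the 2024 panel
The 2024 panel wins overall and in every proposal group — no reversal.

No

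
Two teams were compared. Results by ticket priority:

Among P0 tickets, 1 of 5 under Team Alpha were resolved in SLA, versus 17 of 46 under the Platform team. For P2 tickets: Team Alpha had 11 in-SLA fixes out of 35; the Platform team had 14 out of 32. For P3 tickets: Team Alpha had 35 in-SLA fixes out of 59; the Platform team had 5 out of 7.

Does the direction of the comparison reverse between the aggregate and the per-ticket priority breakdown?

Yes

P0: Team Alpha 1/5 = 20.0%, the Platform team 17/46 = 37.0% → the Platform team
P2: Team Alpha 11/35 = 31.4%, the Platform team 14/32 = 43.8% → the Platform team
P3: Team Alpha 35/59 = 59.3%, the Platform team 5/7 = 71.4% → the Platform team
Overall: Team Alpha 47/99 = 47.5%, the Platform team 36/85 = 42.4% → Team Alpha
The Platform team wins each ticket group but Team Alpha wins overall — the comparison reverses. The Platform team's tickets skew toward P0, which has a lower base rate.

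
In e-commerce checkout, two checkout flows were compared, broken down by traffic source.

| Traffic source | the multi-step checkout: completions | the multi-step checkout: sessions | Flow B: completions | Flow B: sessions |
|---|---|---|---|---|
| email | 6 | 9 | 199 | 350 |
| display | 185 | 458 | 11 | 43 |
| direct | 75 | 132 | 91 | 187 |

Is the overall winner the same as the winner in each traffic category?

Email: the multi-step checkout 6/9 = 66.7%, Flow B 199/350 = 56.9% → the multi-step checkout
Display: the multi-step checkout 185/458 = 40.4%, Flow B 11/43 = 25.6% → the multi-step checkout
Direct: the multi-step checkout 75/132 = 56.8%, Flow B 91/187 = 48.7% → the multi-step checkout
Overall: the multi-step checkout 266/599 = 44.4%, Flow B 301/580 = 51.9% → Flow B
The multi-step checkout wins each traffic group but Flow B wins overall — the comparison reverses. The multi-step checkout's sessions skew toward display, which has a lower base rate.

No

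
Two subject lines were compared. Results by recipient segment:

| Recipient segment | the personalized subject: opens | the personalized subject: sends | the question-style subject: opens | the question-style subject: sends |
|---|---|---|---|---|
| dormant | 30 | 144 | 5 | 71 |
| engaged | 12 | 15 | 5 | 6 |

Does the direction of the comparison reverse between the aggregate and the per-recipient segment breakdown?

No

Dormant: the personalized subject 30/144 = 20.8%, the question-style subject 5/71 = 7.0% → the personalized subject
Engaged: the personalized subject 12/15 = 80.0%, the question-style subject 5/6 = 83.3% → the question-style subject
Overall: the personalized subject 42/159 = 26.4%, the question-style subject 10/77 = 13.0% → the personalized subject
Neither sweeps: the personalized subject wins 1 of 2 groups, the question-style subject wins 1. The personalized subject wins overall but not every group — no Simpson reversal.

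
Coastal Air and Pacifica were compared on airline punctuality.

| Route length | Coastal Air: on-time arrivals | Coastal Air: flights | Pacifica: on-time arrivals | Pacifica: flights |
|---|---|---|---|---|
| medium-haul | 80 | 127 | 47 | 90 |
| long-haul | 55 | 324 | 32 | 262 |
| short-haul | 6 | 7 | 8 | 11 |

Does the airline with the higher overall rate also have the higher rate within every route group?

Yes

Medium-haul: Coastal Air 80/127 = 63.0%, Pacifica 47/90 = 52.2% → Coastal Air
Long-haul: Coastal Air 55/324 = 17.0%, Pacifica 32/262 = 12.2% → Coastal Air
Short-haul: Coastal Air 6/7 = 85.7%, Pacifica 8/11 = 72.7% → Coastal Air
Overall: Coastal Air 141/458 = 30.8%, Pacifica 87/363 = 24.0% → Coastal Air
Coastal Air wins overall and in every route group — no reversal.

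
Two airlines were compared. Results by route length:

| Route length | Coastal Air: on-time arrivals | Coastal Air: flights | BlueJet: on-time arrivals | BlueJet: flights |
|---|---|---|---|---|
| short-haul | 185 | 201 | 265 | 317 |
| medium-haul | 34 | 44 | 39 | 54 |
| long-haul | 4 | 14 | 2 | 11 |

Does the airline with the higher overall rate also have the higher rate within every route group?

Yes

Short-haul: Coastal Air 185/201 = 92.0%, BlueJet 265/317 = 83.6% → Coastal Air
Medium-haul: Coastal Air 34/44 = 77.3%, BlueJet 39/54 = 72.2% → Coastal Air
Long-haul: Coastal Air 4/14 = 28.6%, BlueJet 2/11 = 18.2% → Coastal Air
Overall: Coastal Air 223/259 = 86.1%, BlueJet 306/382 = 80.1% → Coastal Air
Coastal Air wins overall and in every route group — no reversal.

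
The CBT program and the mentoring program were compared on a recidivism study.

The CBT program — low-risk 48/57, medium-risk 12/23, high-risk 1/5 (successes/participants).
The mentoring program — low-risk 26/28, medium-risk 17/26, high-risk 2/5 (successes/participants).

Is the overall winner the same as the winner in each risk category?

Yes

Low-risk: the CBT program 48/57 = 84.2%, the mentoring program 26/28 = 92.9% → the mentoring program
Medium-risk: the CBT program 12/23 = 52.2%, the mentoring program 17/26 = 65.4% → the mentoring program
High-risk: the CBT program 1/5 = 20.0%, the mentoring program 2/5 = 40.0% → the mentoring program
Overall: the CBT program 61/85 = 71.8%, the mentoring program 45/59 = 76.3% → the mentoring program
The mentoring program wins overall and in every risk group — no reversal.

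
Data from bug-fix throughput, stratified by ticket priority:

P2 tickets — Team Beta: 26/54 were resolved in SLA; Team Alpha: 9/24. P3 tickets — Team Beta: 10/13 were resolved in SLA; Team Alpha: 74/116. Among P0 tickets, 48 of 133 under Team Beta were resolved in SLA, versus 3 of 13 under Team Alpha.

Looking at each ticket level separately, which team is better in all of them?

Team Beta

P2: Team Beta 26/54 = 48.1%, Team Alpha 9/24 = 37.5% → Team Beta
P3: Team Beta 10/13 = 76.9%, Team Alpha 74/116 = 63.8% → Team Beta
P0: Team Beta 48/133 = 36.1%, Team Alpha 3/13 = 23.1% → Team Beta
Team Beta has the higher rate in all 3 groups.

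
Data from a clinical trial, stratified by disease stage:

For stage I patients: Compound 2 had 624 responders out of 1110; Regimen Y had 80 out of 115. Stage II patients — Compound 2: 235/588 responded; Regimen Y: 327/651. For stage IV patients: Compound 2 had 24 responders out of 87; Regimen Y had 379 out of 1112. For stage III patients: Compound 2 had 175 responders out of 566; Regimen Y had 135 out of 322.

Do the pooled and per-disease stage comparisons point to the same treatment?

No

Stage I: Compound 2 624/1110 = 56.2%, Regimen Y 80/115 = 69.6% → Regimen Y
Stage II: Compound 2 235/588 = 40.0%, Regimen Y 327/651 = 50.2% → Regimen Y
Stage IV: Compound 2 24/87 = 27.6%, Regimen Y 379/1112 = 34.1% → Regimen Y
Stage III: Compound 2 175/566 = 30.9%, Regimen Y 135/322 = 41.9% → Regimen Y
Overall: Compound 2 1058/2351 = 45.0%, Regimen Y 921/2200 = 41.9% → Compound 2
Regimen Y wins each disease group but Compound 2 wins overall — the comparison reverses. Regimen Y's patients skew toward stage IV, which has a lower base rate.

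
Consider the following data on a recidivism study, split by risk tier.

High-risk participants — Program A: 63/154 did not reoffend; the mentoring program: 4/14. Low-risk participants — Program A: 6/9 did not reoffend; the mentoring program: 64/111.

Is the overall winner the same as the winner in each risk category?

No

High-risk: Program A 63/154 = 40.9%, the mentoring program 4/14 = 28.6% → Program A
Low-risk: Program A 6/9 = 66.7%, the mentoring program 64/111 = 57.7% → Program A
Overall: Program A 69/163 = 42.3%, the mentoring program 68/125 = 54.4% → the mentoring program
Program A wins each risk group but the mentoring program wins overall — the comparison reverses. Program A's participants skew toward high-risk, which has a lower base rate.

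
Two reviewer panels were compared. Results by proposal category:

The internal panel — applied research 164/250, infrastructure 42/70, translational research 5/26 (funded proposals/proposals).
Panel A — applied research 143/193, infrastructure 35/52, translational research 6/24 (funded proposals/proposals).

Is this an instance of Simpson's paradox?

Applied research: the internal panel 164/250 = 65.6%, Panel A 143/193 = 74.1% → Panel A
Infrastructure: the internal panel 42/70 = 60.0%, Panel A 35/52 = 67.3% → Panel A
Translational research: the internal panel 5/26 = 19.2%, Panel A 6/24 = 25.0% → Panel A
Overall: the internal panel 211/346 = 61.0%, Panel A 184/269 = 68.4% → Panel A
Panel A wins overall and in every proposal group — no reversal.

No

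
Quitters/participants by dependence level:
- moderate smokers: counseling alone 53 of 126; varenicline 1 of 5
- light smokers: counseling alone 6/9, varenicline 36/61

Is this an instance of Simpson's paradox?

Yes

Moderate smokers: counseling alone 53/126 = 42.1%, varenicline 1/5 = 20.0% → counseling alone
Light smokers: counseling alone 6/9 = 66.7%, varenicline 36/61 = 59.0% → counseling alone
Overall: counseling alone 59/135 = 43.7%, varenicline 37/66 = 56.1% → varenicline
Counseling alone wins each dependence group but varenicline wins overall — the comparison reverses. Counseling alone's participants skew toward moderate smokers, which has a lower base rate.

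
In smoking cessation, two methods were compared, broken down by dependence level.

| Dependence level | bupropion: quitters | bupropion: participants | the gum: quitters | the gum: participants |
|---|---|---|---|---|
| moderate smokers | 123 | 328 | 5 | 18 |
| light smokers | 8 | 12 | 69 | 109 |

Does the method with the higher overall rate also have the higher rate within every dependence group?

Moderate smokers: bupropion 123/328 = 37.5%, the gum 5/18 = 27.8% → bupropion
Light smokers: bupropion 8/12 = 66.7%, the gum 69/109 = 63.3% → bupropion
Overall: bupropion 131/340 = 38.5%, the gum 74/127 = 58.3% → the gum
Bupropion wins each dependence group but the gum wins overall — the comparison reverses. Bupropion's participants skew toward moderate smokers, which has a lower base rate.

No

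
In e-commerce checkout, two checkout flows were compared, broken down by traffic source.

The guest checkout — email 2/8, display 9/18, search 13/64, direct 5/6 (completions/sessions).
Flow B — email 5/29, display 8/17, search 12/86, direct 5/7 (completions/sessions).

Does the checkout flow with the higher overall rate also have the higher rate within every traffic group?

Yes

Email: the guest checkout 2/8 = 25.0%, Flow B 5/29 = 17.2% → the guest checkout
Display: the guest checkout 9/18 = 50.0%, Flow B 8/17 = 47.1% → the guest checkout
Search: the guest checkout 13/64 = 20.3%, Flow B 12/86 = 14.0% → the guest checkout
Direct: the guest checkout 5/6 = 83.3%, Flow B 5/7 = 71.4% → the guest checkout
Overall: the guest checkout 29/96 = 30.2%, Flow B 30/139 = 21.6% → the guest checkout
The guest checkout wins overall and in every traffic group — no reversal.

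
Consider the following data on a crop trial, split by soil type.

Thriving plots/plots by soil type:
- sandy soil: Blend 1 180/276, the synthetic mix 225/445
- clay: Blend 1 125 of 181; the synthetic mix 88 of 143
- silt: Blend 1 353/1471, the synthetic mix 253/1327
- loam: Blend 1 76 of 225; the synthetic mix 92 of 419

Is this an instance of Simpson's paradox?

Sandy soil: Blend 1 180/276 = 65.2%, the synthetic mix 225/445 = 50.6% → Blend 1
Clay: Blend 1 125/181 = 69.1%, the synthetic mix 88/143 = 61.5% → Blend 1
Silt: Blend 1 353/1471 = 24.0%, the synthetic mix 253/1327 = 19.1% → Blend 1
Loam: Blend 1 76/225 = 33.8%, the synthetic mix 92/419 = 22.0% → Blend 1
Overall: Blend 1 734/2153 = 34.1%, the synthetic mix 658/2334 = 28.2% → Blend 1
Blend 1 wins overall and in every soil group — no reversal.

No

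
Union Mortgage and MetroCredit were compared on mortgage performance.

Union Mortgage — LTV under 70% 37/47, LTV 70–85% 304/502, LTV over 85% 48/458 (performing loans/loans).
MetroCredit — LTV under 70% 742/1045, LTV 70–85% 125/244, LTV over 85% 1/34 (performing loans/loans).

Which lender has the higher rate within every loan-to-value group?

LTV under 70%: Union Mortgage 37/47 = 78.7%, MetroCredit 742/1045 = 71.0% → Union Mortgage
LTV 70–85%: Union Mortgage 304/502 = 60.6%, MetroCredit 125/244 = 51.2% → Union Mortgage
LTV over 85%: Union Mortgage 48/458 = 10.5%, MetroCredit 1/34 = 2.9% → Union Mortgage
Union Mortgage has the higher rate in all 3 groups.

Union Mortgage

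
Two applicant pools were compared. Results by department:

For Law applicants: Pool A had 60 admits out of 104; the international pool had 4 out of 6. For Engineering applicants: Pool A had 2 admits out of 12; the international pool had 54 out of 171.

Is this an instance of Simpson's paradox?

Law: Pool A 60/104 = 57.7%, the international pool 4/6 = 66.7% → the international pool
Engineering: Pool A 2/12 = 16.7%, the international pool 54/171 = 31.6% → the international pool
Overall: Pool A 62/116 = 53.4%, the international pool 58/177 = 32.8% → Pool A
The international pool wins each department group but Pool A wins overall — the comparison reverses. The international pool's applicants skew toward Engineering, which has a lower base rate.

Yes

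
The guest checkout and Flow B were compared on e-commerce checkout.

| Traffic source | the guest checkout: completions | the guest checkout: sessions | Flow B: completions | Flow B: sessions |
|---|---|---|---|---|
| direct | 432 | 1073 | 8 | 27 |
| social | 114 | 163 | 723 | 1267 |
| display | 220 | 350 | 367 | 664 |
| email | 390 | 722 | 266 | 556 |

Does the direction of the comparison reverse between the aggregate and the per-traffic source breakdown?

Direct: the guest checkout 432/1073 = 40.3%, Flow B 8/27 = 29.6% → the guest checkout
Social: the guest checkout 114/163 = 69.9%, Flow B 723/1267 = 57.1% → the guest checkout
Display: the guest checkout 220/350 = 62.9%, Flow B 367/664 = 55.3% → the guest checkout
Email: the guest checkout 390/722 = 54.0%, Flow B 266/556 = 47.8% → the guest checkout
Overall: the guest checkout 1156/2308 = 50.1%, Flow B 1364/2514 = 54.3% → Flow B
The guest checkout wins each traffic group but Flow B wins overall — the comparison reverses. The guest checkout's sessions skew toward direct, which has a lower base rate.

Yes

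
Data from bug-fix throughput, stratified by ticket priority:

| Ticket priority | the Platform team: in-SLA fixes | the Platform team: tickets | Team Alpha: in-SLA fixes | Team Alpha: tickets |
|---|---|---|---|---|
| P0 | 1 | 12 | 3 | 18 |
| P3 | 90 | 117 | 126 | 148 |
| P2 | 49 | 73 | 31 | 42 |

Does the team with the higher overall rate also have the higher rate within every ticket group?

P0: the Platform team 1/12 = 8.3%, Team Alpha 3/18 = 16.7% → Team Alpha
P3: the Platform team 90/117 = 76.9%, Team Alpha 126/148 = 85.1% → Team Alpha
P2: the Platform team 49/73 = 67.1%, Team Alpha 31/42 = 73.8% → Team Alpha
Overall: the Platform team 140/202 = 69.3%, Team Alpha 160/208 = 76.9% → Team Alpha
Team Alpha wins overall and in every ticket group — no reversal.

Yes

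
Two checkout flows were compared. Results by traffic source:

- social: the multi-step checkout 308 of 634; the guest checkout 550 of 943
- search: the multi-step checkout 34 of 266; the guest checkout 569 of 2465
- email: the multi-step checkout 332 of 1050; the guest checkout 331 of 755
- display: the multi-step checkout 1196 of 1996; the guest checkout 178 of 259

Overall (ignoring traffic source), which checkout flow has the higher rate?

Social: the multi-step checkout 308/634 = 48.6%, the guest checkout 550/943 = 58.3% → the guest checkout
Search: the multi-step checkout 34/266 = 12.8%, the guest checkout 569/2465 = 23.1% → the guest checkout
Email: the multi-step checkout 332/1050 = 31.6%, the guest checkout 331/755 = 43.8% → the guest checkout
Display: the multi-step checkout 1196/1996 = 59.9%, the guest checkout 178/259 = 68.7% → the guest checkout
Overall: the multi-step checkout 1870/3946 = 47.4%, the guest checkout 1628/4422 = 36.8% → the multi-step checkout
(The guest checkout wins every traffic group but the multi-step checkout wins overall — the guest checkout's sessions skew toward the low-rate search group.)

the multi-step checkout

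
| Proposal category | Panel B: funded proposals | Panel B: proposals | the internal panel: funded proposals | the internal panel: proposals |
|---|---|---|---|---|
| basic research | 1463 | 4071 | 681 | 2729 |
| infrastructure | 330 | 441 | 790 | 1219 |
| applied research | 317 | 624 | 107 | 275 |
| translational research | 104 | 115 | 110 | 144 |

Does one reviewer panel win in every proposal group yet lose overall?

Basic research: Panel B 1463/4071 = 35.9%, the internal panel 681/2729 = 25.0% → Panel B
Infrastructure: Panel B 330/441 = 74.8%, the internal panel 790/1219 = 64.8% → Panel B
Applied research: Panel B 317/624 = 50.8%, the internal panel 107/275 = 38.9% → Panel B
Translational research: Panel B 104/115 = 90.4%, the internal panel 110/144 = 76.4% → Panel B
Overall: Panel B 2214/5251 = 42.2%, the internal panel 1688/4367 = 38.7% → Panel B
Panel B wins overall and in every proposal group — no reversal.

No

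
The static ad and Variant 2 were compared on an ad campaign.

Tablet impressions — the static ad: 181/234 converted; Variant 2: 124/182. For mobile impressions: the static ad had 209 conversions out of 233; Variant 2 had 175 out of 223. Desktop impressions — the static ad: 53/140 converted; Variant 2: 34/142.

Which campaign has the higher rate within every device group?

the static ad

Tablet: the static ad 181/234 = 77.4%, Variant 2 124/182 = 68.1% → the static ad
Mobile: the static ad 209/233 = 89.7%, Variant 2 175/223 = 78.5% → the static ad
Desktop: the static ad 53/140 = 37.9%, Variant 2 34/142 = 23.9% → the static ad
The static ad has the higher rate in all 3 groups.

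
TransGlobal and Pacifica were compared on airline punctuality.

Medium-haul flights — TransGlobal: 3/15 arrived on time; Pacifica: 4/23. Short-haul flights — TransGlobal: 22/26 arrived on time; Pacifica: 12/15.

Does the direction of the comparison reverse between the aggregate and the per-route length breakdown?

Medium-haul: TransGlobal 3/15 = 20.0%, Pacifica 4/23 = 17.4% → TransGlobal
Short-haul: TransGlobal 22/26 = 84.6%, Pacifica 12/15 = 80.0% → TransGlobal
Overall: TransGlobal 25/41 = 61.0%, Pacifica 16/38 = 42.1% → TransGlobal
TransGlobal wins overall and in every route group — no reversal.

No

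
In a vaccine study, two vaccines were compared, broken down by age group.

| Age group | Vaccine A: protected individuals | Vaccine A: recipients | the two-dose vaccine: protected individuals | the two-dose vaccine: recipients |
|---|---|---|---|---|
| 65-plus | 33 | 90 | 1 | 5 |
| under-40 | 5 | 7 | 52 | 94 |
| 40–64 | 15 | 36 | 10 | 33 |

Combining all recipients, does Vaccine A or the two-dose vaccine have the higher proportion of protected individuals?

65-plus: Vaccine A 33/90 = 36.7%, the two-dose vaccine 1/5 = 20.0% → Vaccine A
Under-40: Vaccine A 5/7 = 71.4%, the two-dose vaccine 52/94 = 55.3% → Vaccine A
40–64: Vaccine A 15/36 = 41.7%, the two-dose vaccine 10/33 = 30.3% → Vaccine A
Overall: Vaccine A 53/133 = 39.8%, the two-dose vaccine 63/132 = 47.7% → the two-dose vaccine
(Vaccine A wins every age group but the two-dose vaccine wins overall — Vaccine A's recipients skew toward the low-rate 65-plus group.)

the two-dose vaccine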